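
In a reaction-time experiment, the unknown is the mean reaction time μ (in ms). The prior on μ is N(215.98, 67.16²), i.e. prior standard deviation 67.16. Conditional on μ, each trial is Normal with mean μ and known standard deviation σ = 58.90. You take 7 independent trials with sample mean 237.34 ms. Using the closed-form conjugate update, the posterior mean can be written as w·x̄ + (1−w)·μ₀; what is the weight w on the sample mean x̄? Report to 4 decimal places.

For Normal data with known variance σ², a Normal(μ₀, σ₀²) prior on μ is conjugate. Posterior precision = 1/σ₀² + n/σ²; posterior mean is the precision-weighted average of μ₀ and x̄.
σ₀² = 67.16² = 4510.4656, σ² = 58.90² = 3469.21. Prior precision 1/σ₀² = 1/4510.4656; data precision n/σ² = 7/3469.21.
w = (n/σ²)/(1/σ₀² + n/σ²) = n·σ₀²/(σ² + n·σ₀²) = 7·4510.4656/(3469.21 + 7·4510.4656) = 31573.2592/35042.4692 = 0.9010.

0.9010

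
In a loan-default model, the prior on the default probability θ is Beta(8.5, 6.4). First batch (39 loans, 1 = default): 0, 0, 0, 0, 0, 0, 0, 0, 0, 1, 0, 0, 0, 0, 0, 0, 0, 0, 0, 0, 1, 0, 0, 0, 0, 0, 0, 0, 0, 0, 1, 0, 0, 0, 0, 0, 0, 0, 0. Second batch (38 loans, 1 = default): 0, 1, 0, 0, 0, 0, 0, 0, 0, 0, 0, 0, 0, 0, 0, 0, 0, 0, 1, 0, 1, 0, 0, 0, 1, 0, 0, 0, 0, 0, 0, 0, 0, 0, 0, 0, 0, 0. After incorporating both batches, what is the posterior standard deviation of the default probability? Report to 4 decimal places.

The Beta prior is conjugate to a Binomial/Bernoulli likelihood; the update adds successes to α and failures to β.
After batch 1: Beta(8.5+3, 6.4+36) = Beta(11.5, 42.4).
After batch 2: Beta(11.5+4, 42.4+34) = Beta(15.5, 76.4).
Var = αβ/((α+β)²(α+β+1)) = 15.5·76.4/(91.9²·92.9) = 0.00150931; SD = √0.00150931 = 0.0388.

0.0388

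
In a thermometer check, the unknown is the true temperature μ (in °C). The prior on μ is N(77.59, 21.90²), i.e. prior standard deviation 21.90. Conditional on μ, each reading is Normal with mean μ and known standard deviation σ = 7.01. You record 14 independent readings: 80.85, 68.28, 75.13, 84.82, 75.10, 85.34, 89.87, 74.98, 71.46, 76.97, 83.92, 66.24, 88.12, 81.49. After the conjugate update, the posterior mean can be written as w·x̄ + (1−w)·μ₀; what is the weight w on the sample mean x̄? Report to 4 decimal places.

0.9927

For Normal data with known variance σ², a Normal(μ₀, σ₀²) prior on μ is conjugate. Posterior precision = 1/σ₀² + n/σ²; posterior mean is the precision-weighted average of μ₀ and x̄.
σ₀² = 21.90² = 479.61, σ² = 7.01² = 49.1401. Prior precision 1/σ₀² = 1/479.61; data precision n/σ² = 14/49.1401.
w = (n/σ²)/(1/σ₀² + n/σ²) = n·σ₀²/(σ² + n·σ₀²) = 14·479.61/(49.1401 + 14·479.61) = 6714.54/6763.6801 = 0.9927.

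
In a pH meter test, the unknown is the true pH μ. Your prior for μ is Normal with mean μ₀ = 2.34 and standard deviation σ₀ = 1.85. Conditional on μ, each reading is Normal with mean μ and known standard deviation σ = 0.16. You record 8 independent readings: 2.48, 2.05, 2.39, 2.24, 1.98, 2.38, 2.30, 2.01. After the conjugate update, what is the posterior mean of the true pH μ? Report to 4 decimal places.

For Normal data with known variance σ², a Normal(μ₀, σ₀²) prior on μ is conjugate. Posterior precision = 1/σ₀² + n/σ²; posterior mean is the precision-weighted average of μ₀ and x̄.
Σxᵢ = 2.48 + 2.05 + 2.39 + 2.24 + 1.98 + 2.38 + 2.30 + 2.01 = 17.83, so n·x̄ = 17.83.
σ₀² = 1.85² = 3.4225, σ² = 0.16² = 0.0256; σ² + n·σ₀² = 0.0256 + 8·3.4225 = 27.4056.
Posterior mean = (μ₀/σ₀² + n·x̄/σ²)/(1/σ₀² + n/σ²) = (σ²·μ₀ + σ₀²·n·x̄)/(σ² + n·σ₀²) = (0.0256·2.34 + 3.4225·17.83)/27.4056 = 61.083079/27.4056 = 2.2289.

2.2289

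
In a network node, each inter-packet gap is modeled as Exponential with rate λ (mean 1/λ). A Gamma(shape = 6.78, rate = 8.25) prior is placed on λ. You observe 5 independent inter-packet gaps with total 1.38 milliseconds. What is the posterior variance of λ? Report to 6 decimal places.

0.127026

With a Gamma(shape α, rate β) prior on the exponential rate λ, the posterior after n observations with total T = Σxᵢ is Gamma(α+n, β+T).
Posterior: Gamma(6.78+5, 8.25+1.38) = Gamma(11.78, 9.63).
Var = α/β² = 0.127026.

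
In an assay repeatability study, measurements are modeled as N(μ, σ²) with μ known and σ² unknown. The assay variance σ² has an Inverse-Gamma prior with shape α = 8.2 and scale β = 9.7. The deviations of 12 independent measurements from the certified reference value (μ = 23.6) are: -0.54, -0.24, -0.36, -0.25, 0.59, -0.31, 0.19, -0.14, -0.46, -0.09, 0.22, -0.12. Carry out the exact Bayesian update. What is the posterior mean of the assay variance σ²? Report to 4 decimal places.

With known mean μ and an Inverse-Gamma(α, β) prior on σ², the Normal likelihood is conjugate: posterior is Inv-Gamma(α + n/2, β + Σ(xᵢ−μ)²/2).
Σ(xᵢ−μ)² = (-0.54)² + (-0.24)² + (-0.36)² + (-0.25)² + (0.59)² + (-0.31)² + (0.19)² + (-0.14)² + (-0.46)² + (-0.09)² + (0.22)² + (-0.12)² = 1.3237.
Posterior: Inv-Gamma(8.2 + 12/2, 9.7 + 1.3237/2) = Inv-Gamma(14.20, 10.36185).
E[σ²|data] = β/(α−1) = 10.36185/13.20 = 0.7850.

0.7850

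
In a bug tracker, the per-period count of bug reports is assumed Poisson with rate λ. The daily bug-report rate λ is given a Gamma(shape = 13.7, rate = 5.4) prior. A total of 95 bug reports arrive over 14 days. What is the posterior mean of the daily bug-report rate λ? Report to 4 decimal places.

With a Gamma(shape α, rate β) prior, the Poisson likelihood is conjugate: the posterior is Gamma(α + ΣXᵢ, β + n).
Posterior: Gamma(α+S, β+n) = Gamma(13.7+95, 5.4+14) = Gamma(108.7, 19.4).
Posterior mean = α/β = 108.7/19.4 = 5.6031.

5.6031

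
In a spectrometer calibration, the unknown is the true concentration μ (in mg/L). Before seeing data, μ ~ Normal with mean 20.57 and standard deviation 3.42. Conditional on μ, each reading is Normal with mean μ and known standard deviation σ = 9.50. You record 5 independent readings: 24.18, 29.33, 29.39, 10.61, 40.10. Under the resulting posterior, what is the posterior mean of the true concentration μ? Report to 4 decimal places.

For Normal data with known variance σ², a Normal(μ₀, σ₀²) prior on μ is conjugate. Posterior precision = 1/σ₀² + n/σ²; posterior mean is the precision-weighted average of μ₀ and x̄.
Σxᵢ = 24.18 + 29.33 + 29.39 + 10.61 + 40.10 = 133.61, so n·x̄ = 133.61.
σ₀² = 3.42² = 11.6964, σ² = 9.50² = 90.25; σ² + n·σ₀² = 90.25 + 5·11.6964 = 148.732.
Posterior mean = (μ₀/σ₀² + n·x̄/σ²)/(1/σ₀² + n/σ²) = (σ²·μ₀ + σ₀²·n·x̄)/(σ² + n·σ₀²) = (90.25·20.57 + 11.6964·133.61)/148.732 = 3419.198504/148.732 = 22.9890.

22.9890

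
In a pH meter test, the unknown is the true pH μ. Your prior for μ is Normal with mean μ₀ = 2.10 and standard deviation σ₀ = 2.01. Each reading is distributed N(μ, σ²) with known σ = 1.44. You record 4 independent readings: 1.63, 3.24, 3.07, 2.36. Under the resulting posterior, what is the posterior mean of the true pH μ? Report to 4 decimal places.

2.5210

For Normal data with known variance σ², a Normal(μ₀, σ₀²) prior on μ is conjugate. Posterior precision = 1/σ₀² + n/σ²; posterior mean is the precision-weighted average of μ₀ and x̄.
Σxᵢ = 1.63 + 3.24 + 3.07 + 2.36 = 10.3, so n·x̄ = 10.3.
σ₀² = 2.01² = 4.0401, σ² = 1.44² = 2.0736; σ² + n·σ₀² = 2.0736 + 4·4.0401 = 18.234.
Posterior mean = (μ₀/σ₀² + n·x̄/σ²)/(1/σ₀² + n/σ²) = (σ²·μ₀ + σ₀²·n·x̄)/(σ² + n·σ₀²) = (2.0736·2.10 + 4.0401·10.3)/18.234 = 45.96759/18.234 = 2.5210.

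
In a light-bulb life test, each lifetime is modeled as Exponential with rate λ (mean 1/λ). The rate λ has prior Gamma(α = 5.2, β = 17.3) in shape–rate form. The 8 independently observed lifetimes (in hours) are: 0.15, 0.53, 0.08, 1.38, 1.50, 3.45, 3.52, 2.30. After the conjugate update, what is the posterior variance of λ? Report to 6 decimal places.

With a Gamma(shape α, rate β) prior on the exponential rate λ, the posterior after n observations with total T = Σxᵢ is Gamma(α+n, β+T).
Sum of observations T = 12.91 hours; n = 8.
Posterior: Gamma(5.2+8, 17.3+12.91) = Gamma(13.2, 30.21).
Var = α/β² = 0.014463.

0.014463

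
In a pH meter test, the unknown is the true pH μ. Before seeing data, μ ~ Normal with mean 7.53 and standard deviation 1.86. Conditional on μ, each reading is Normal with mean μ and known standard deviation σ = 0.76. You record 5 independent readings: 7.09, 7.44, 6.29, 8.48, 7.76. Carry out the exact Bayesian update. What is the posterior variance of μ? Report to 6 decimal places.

0.111787

For Normal data with known variance σ², a Normal(μ₀, σ₀²) prior on μ is conjugate. Posterior precision = 1/σ₀² + n/σ²; posterior mean is the precision-weighted average of μ₀ and x̄.
σ₀² = 1.86² = 3.4596, σ² = 0.76² = 0.5776; σ² + n·σ₀² = 0.5776 + 5·3.4596 = 17.8756.
Posterior precision = 1/σ₀² + n/σ² = 1/3.4596 + 5/0.5776 = (σ² + n·σ₀²)/(σ₀²σ²) = 17.8756/(3.4596·0.5776); posterior variance σₙ² = σ₀²σ²/(σ² + n·σ₀²) = 3.4596·0.5776/17.8756 = 0.111787.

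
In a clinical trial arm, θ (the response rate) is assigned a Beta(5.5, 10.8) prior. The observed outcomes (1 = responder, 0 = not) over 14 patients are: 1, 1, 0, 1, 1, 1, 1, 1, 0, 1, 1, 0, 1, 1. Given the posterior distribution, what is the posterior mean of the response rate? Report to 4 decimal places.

The Beta prior is conjugate to a Binomial/Bernoulli likelihood; the update adds successes to α and failures to β.
Posterior: Beta(α+k, β+n−k) = Beta(5.5+11, 10.8+3) = Beta(16.5, 13.8).
Posterior mean = α/(α+β) = 16.5/30.3 = 0.5446.

0.5446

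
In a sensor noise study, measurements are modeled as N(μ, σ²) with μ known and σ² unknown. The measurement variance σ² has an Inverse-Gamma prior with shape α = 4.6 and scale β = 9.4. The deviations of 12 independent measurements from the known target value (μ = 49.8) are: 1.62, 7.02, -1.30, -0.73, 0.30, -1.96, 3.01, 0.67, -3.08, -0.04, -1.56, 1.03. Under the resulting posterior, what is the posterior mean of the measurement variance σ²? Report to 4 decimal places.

5.1745

With known mean μ and an Inverse-Gamma(α, β) prior on σ², the Normal likelihood is conjugate: posterior is Inv-Gamma(α + n/2, β + Σ(xᵢ−μ)²/2).
Σ(xᵢ−μ)² = (1.62)² + (7.02)² + (-1.30)² + (-0.73)² + (0.30)² + (-1.96)² + (3.01)² + (0.67)² + (-3.08)² + (-0.04)² + (-1.56)² + (1.03)² = 80.5508.
Posterior: Inv-Gamma(4.6 + 12/2, 9.4 + 80.5508/2) = Inv-Gamma(10.60, 49.67540).
E[σ²|data] = β/(α−1) = 49.67540/9.60 = 5.1745.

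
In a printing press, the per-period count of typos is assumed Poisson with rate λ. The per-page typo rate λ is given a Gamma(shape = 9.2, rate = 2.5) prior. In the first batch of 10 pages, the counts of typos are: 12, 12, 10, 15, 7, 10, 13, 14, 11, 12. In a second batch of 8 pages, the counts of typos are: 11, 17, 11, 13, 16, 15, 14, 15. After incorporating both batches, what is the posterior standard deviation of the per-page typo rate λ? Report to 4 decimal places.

0.7513

With a Gamma(shape α, rate β) prior, the Poisson likelihood is conjugate: the posterior is Gamma(α + ΣXᵢ, β + n).
Batch 1: sum of counts S = 116 over n = 10 pages.
After batch 1: Gamma(α+S, β+n) = Gamma(9.2+116, 2.5+10) = Gamma(125.2, 12.5).
Batch 2: sum of counts S = 112 over n = 8 pages.
After batch 2: Gamma(α+S, β+n) = Gamma(125.2+112, 12.5+8) = Gamma(237.2, 20.5).
SD = √α/β = √237.2/20.5 = 0.7513.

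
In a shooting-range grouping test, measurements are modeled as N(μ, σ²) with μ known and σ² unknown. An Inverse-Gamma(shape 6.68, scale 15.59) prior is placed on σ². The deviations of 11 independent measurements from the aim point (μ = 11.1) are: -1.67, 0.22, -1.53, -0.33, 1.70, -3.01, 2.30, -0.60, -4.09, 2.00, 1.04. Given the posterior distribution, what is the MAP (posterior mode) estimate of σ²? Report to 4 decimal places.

2.8785

With known mean μ and an Inverse-Gamma(α, β) prior on σ², the Normal likelihood is conjugate: posterior is Inv-Gamma(α + n/2, β + Σ(xᵢ−μ)²/2).
Σ(xᵢ−μ)² = (-1.67)² + (0.22)² + (-1.53)² + (-0.33)² + (1.70)² + (-3.01)² + (2.30)² + (-0.60)² + (-4.09)² + (2.00)² + (1.04)² = 44.6969.
Posterior: Inv-Gamma(6.68 + 11/2, 15.59 + 44.6969/2) = Inv-Gamma(12.18, 37.93845).
Mode = β/(α+1) = 37.93845/13.18 = 2.8785.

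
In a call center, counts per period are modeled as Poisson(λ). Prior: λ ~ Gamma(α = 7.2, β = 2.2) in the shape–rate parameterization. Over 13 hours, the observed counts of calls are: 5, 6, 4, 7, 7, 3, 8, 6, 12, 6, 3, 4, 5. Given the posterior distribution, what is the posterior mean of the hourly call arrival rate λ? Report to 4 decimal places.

With a Gamma(shape α, rate β) prior, the Poisson likelihood is conjugate: the posterior is Gamma(α + ΣXᵢ, β + n).
Sum of counts S = 76 over n = 13 hours.
Posterior: Gamma(α+S, β+n) = Gamma(7.2+76, 2.2+13) = Gamma(83.2, 15.2).
Posterior mean = α/β = 83.2/15.2 = 5.4737.

5.4737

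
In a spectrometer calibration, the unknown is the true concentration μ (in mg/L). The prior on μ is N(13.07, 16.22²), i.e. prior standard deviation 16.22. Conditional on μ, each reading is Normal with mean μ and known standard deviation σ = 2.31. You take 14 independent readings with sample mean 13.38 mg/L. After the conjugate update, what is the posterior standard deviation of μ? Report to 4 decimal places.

For Normal data with known variance σ², a Normal(μ₀, σ₀²) prior on μ is conjugate. Posterior precision = 1/σ₀² + n/σ²; posterior mean is the precision-weighted average of μ₀ and x̄.
σ₀² = 16.22² = 263.0884, σ² = 2.31² = 5.3361; σ² + n·σ₀² = 5.3361 + 14·263.0884 = 3688.5737.
Posterior precision = 1/σ₀² + n/σ² = 1/263.0884 + 14/5.3361 = (σ² + n·σ₀²)/(σ₀²σ²) = 3688.5737/(263.0884·5.3361); posterior variance σₙ² = σ₀²σ²/(σ² + n·σ₀²) = 263.0884·5.3361/3688.5737 = 0.380599.
Posterior SD = √σₙ² = √(263.0884·5.3361/3688.5737) = 0.6169.

0.6169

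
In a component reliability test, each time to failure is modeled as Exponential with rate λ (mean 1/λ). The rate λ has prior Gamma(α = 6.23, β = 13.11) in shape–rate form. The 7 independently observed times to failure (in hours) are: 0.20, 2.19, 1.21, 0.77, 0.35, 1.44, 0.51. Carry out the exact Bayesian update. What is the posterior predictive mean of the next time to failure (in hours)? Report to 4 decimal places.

With a Gamma(shape α, rate β) prior on the exponential rate λ, the posterior after n observations with total T = Σxᵢ is Gamma(α+n, β+T).
Sum of observations T = 6.67 hours; n = 7.
Posterior: Gamma(6.23+7, 13.11+6.67) = Gamma(13.23, 19.78).
The predictive distribution for the next observation is Lomax; its mean is β/(α−1) = 19.78/12.23 = 1.6173.

1.6173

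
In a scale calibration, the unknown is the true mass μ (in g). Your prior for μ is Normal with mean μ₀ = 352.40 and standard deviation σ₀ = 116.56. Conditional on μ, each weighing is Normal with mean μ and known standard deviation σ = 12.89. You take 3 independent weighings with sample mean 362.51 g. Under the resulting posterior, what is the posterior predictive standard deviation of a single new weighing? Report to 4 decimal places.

14.8765

For Normal data with known variance σ², a Normal(μ₀, σ₀²) prior on μ is conjugate. Posterior precision = 1/σ₀² + n/σ²; posterior mean is the precision-weighted average of μ₀ and x̄.
σ₀² = 116.56² = 13586.2336, σ² = 12.89² = 166.1521; σ² + n·σ₀² = 166.1521 + 3·13586.2336 = 40924.8529.
Posterior precision = 1/σ₀² + n/σ² = 1/13586.2336 + 3/166.1521 = (σ² + n·σ₀²)/(σ₀²σ²) = 40924.8529/(13586.2336·166.1521); posterior variance σₙ² = σ₀²σ²/(σ² + n·σ₀²) = 13586.2336·166.1521/40924.8529 = 55.159178.
Predictive variance for one new observation = σₙ² + σ² = 13586.2336·166.1521/40924.8529 + 166.1521 = σ²·(σ₀² + 40924.8529)/40924.8529 = 166.1521·54511.0865/40924.8529 = 221.311278; SD = √(166.1521·54511.0865/40924.8529) = 14.8765.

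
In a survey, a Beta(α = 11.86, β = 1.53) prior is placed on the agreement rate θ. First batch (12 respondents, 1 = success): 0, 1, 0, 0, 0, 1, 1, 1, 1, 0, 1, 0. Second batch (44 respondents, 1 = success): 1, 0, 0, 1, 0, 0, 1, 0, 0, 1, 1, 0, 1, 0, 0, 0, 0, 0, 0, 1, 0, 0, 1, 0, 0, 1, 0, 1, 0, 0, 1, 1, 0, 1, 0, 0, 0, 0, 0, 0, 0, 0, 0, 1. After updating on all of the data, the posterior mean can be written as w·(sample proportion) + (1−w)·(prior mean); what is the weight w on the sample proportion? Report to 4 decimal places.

0.8070

The Beta prior is conjugate to a Binomial/Bernoulli likelihood; the update adds successes to α and failures to β.
Total number of respondents: n = 12 + 44 = 56.
Posterior mean = (α₀+k)/(α₀+β₀+n) = [n/(α₀+β₀+n)]·(k/n) + [(α₀+β₀)/(α₀+β₀+n)]·α₀/(α₀+β₀), so only n and the prior enter the weight.
The weight on the data is w = n/(α₀+β₀+n) = 56/(11.86+1.53+56) = 56/69.39 = 0.8070.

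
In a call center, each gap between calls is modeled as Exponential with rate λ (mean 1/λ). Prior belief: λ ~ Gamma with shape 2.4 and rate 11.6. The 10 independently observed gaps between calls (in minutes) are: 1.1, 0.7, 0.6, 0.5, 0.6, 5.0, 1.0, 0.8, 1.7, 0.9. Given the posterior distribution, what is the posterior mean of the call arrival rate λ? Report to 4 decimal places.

With a Gamma(shape α, rate β) prior on the exponential rate λ, the posterior after n observations with total T = Σxᵢ is Gamma(α+n, β+T).
Sum of observations T = 12.9 minutes; n = 10.
Posterior: Gamma(2.4+10, 11.6+12.9) = Gamma(12.4, 24.5).
Posterior mean of λ = α/β = 12.4/24.5 = 0.5061.

0.5061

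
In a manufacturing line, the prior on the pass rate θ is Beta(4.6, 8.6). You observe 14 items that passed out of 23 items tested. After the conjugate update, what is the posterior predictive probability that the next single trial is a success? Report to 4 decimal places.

The Beta prior is conjugate to a Binomial/Bernoulli likelihood; the update adds successes to α and failures to β.
Posterior: Beta(α+k, β+n−k) = Beta(4.6+14, 8.6+9) = Beta(18.6, 17.6).
For a single future Bernoulli trial, P(success | data) = α/(α+β) = 0.5138.

0.5138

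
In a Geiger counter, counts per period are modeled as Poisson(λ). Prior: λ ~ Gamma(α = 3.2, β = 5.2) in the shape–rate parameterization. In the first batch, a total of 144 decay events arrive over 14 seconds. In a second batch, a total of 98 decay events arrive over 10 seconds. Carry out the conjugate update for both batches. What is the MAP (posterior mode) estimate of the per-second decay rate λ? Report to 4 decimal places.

8.3630

With a Gamma(shape α, rate β) prior, the Poisson likelihood is conjugate: the posterior is Gamma(α + ΣXᵢ, β + n).
After batch 1: Gamma(α+S, β+n) = Gamma(3.2+144, 5.2+14) = Gamma(147.2, 19.2).
After batch 2: Gamma(α+S, β+n) = Gamma(147.2+98, 19.2+10) = Gamma(245.2, 29.2).
Mode of Gamma(α,β) for α≥1 is (α−1)/β = 244.2/29.2 = 8.3630.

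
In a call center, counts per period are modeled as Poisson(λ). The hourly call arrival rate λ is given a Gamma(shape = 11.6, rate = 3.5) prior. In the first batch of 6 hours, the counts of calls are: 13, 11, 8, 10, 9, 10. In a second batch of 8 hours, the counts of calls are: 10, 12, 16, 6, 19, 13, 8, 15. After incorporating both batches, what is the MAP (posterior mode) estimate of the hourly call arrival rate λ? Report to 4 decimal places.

With a Gamma(shape α, rate β) prior, the Poisson likelihood is conjugate: the posterior is Gamma(α + ΣXᵢ, β + n).
Batch 1: sum of counts S = 61 over n = 6 hours.
After batch 1: Gamma(α+S, β+n) = Gamma(11.6+61, 3.5+6) = Gamma(72.6, 9.5).
Batch 2: sum of counts S = 99 over n = 8 hours.
After batch 2: Gamma(α+S, β+n) = Gamma(72.6+99, 9.5+8) = Gamma(171.6, 17.5).
Mode of Gamma(α,β) for α≥1 is (α−1)/β = 170.6/17.5 = 9.7486.

9.7486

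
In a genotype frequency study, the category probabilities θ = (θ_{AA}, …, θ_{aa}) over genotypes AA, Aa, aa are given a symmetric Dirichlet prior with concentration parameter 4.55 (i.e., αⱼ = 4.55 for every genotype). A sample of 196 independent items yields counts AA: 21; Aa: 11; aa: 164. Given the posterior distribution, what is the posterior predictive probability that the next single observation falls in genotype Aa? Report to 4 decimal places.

The Dirichlet prior is conjugate to the Multinomial likelihood: each posterior αⱼ = prior αⱼ + observed count nⱼ.
Posterior concentration: (25.55, 15.55, 168.55), total = 209.65.
P(next = Aa | data) = α_{Aa}/Σα = 0.0742.

0.0742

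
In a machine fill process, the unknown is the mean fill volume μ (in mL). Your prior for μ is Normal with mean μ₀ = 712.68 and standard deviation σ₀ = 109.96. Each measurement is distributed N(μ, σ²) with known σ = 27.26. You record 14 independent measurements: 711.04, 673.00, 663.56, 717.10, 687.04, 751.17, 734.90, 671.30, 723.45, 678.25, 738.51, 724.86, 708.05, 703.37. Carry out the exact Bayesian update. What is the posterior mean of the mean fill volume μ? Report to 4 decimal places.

For Normal data with known variance σ², a Normal(μ₀, σ₀²) prior on μ is conjugate. Posterior precision = 1/σ₀² + n/σ²; posterior mean is the precision-weighted average of μ₀ and x̄.
Σxᵢ = 711.04 + 673.00 + 663.56 + 717.10 + 687.04 + 751.17 + 734.90 + 671.30 + 723.45 + 678.25 + 738.51 + 724.86 + 708.05 + 703.37 = 9885.6, so n·x̄ = 9885.6.
σ₀² = 109.96² = 12091.2016, σ² = 27.26² = 743.1076; σ² + n·σ₀² = 743.1076 + 14·12091.2016 = 170019.93.
Posterior mean = (μ₀/σ₀² + n·x̄/σ²)/(1/σ₀² + n/σ²) = (σ²·μ₀ + σ₀²·n·x̄)/(σ² + n·σ₀²) = (743.1076·712.68 + 12091.2016·9885.6)/170019.93 = 120058380.461328/170019.93 = 706.1430.

706.1430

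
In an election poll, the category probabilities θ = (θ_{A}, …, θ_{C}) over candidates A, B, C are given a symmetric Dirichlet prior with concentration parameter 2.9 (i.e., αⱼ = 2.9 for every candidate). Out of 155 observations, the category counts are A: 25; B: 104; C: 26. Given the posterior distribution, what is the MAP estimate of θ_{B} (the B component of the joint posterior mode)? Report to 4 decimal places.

The Dirichlet prior is conjugate to the Multinomial likelihood: each posterior αⱼ = prior αⱼ + observed count nⱼ.
Posterior concentration: (27.9, 106.9, 28.9), total = 163.7.
Joint mode component: (α_{B}−1)/(Σα−K) = 105.9/160.7 = 0.6590.

0.6590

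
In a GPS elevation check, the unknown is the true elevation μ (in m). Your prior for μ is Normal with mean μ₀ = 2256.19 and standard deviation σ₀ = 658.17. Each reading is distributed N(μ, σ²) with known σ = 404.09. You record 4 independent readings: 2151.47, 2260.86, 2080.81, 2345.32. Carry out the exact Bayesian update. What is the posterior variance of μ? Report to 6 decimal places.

For Normal data with known variance σ², a Normal(μ₀, σ₀²) prior on μ is conjugate. Posterior precision = 1/σ₀² + n/σ²; posterior mean is the precision-weighted average of μ₀ and x̄.
σ₀² = 658.17² = 433187.7489, σ² = 404.09² = 163288.7281; σ² + n·σ₀² = 163288.7281 + 4·433187.7489 = 1896039.7237.
Posterior precision = 1/σ₀² + n/σ² = 1/433187.7489 + 4/163288.7281 = (σ² + n·σ₀²)/(σ₀²σ²) = 1896039.7237/(433187.7489·163288.7281); posterior variance σₙ² = σ₀²σ²/(σ² + n·σ₀²) = 433187.7489·163288.7281/1896039.7237 = 37306.537232.

37306.537232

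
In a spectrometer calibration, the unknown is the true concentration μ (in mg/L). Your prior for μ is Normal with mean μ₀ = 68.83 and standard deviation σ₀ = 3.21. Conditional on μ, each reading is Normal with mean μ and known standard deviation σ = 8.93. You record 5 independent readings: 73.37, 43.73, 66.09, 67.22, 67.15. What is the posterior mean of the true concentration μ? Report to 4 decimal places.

For Normal data with known variance σ², a Normal(μ₀, σ₀²) prior on μ is conjugate. Posterior precision = 1/σ₀² + n/σ²; posterior mean is the precision-weighted average of μ₀ and x̄.
Σxᵢ = 73.37 + 43.73 + 66.09 + 67.22 + 67.15 = 317.56, so n·x̄ = 317.56.
σ₀² = 3.21² = 10.3041, σ² = 8.93² = 79.7449; σ² + n·σ₀² = 79.7449 + 5·10.3041 = 131.2654.
Posterior mean = (μ₀/σ₀² + n·x̄/σ²)/(1/σ₀² + n/σ²) = (σ²·μ₀ + σ₀²·n·x̄)/(σ² + n·σ₀²) = (79.7449·68.83 + 10.3041·317.56)/131.2654 = 8761.011463/131.2654 = 66.7427.

66.7427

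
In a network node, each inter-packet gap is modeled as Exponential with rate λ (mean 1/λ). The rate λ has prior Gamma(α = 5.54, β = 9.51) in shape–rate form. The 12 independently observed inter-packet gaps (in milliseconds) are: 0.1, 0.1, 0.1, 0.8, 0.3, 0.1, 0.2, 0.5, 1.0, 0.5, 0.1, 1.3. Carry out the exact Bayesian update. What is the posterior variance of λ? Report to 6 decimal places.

With a Gamma(shape α, rate β) prior on the exponential rate λ, the posterior after n observations with total T = Σxᵢ is Gamma(α+n, β+T).
Sum of observations T = 5.1 milliseconds; n = 12.
Posterior: Gamma(5.54+12, 9.51+5.1) = Gamma(17.54, 14.61).
Var = α/β² = 0.082173.

0.082173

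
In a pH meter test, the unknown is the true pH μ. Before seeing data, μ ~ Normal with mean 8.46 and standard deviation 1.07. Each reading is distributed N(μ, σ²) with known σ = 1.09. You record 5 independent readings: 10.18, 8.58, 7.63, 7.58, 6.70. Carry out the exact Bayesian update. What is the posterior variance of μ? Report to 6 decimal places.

For Normal data with known variance σ², a Normal(μ₀, σ₀²) prior on μ is conjugate. Posterior precision = 1/σ₀² + n/σ²; posterior mean is the precision-weighted average of μ₀ and x̄.
σ₀² = 1.07² = 1.1449, σ² = 1.09² = 1.1881; σ² + n·σ₀² = 1.1881 + 5·1.1449 = 6.9126.
Posterior precision = 1/σ₀² + n/σ² = 1/1.1449 + 5/1.1881 = (σ² + n·σ₀²)/(σ₀²σ²) = 6.9126/(1.1449·1.1881); posterior variance σₙ² = σ₀²σ²/(σ² + n·σ₀²) = 1.1449·1.1881/6.9126 = 0.196779.

0.196779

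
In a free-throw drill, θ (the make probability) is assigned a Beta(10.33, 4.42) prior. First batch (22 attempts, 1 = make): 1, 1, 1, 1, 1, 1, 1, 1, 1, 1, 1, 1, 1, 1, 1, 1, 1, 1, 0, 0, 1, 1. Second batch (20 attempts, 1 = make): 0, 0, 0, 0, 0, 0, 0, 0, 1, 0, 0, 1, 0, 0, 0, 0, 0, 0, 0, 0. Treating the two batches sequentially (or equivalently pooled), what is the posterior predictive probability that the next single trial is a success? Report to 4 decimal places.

0.5697

The Beta prior is conjugate to a Binomial/Bernoulli likelihood; the update adds successes to α and failures to β.
After batch 1: Beta(10.33+20, 4.42+2) = Beta(30.33, 6.42).
After batch 2: Beta(30.33+2, 6.42+18) = Beta(32.33, 24.42).
For a single future Bernoulli trial, P(success | data) = α/(α+β) = 0.5697.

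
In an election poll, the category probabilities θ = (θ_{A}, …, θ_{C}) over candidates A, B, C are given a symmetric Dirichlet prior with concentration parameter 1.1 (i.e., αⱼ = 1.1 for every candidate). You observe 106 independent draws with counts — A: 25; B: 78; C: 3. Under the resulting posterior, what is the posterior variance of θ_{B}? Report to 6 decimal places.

The Dirichlet prior is conjugate to the Multinomial likelihood: each posterior αⱼ = prior αⱼ + observed count nⱼ.
Posterior concentration: (26.1, 79.1, 4.1), total = 109.3.
Var[θ_j] = α_j(Σα−α_j)/((Σα)²(Σα+1)) = 79.1·30.2/(109.3²·110.3) = 0.001813.

0.001813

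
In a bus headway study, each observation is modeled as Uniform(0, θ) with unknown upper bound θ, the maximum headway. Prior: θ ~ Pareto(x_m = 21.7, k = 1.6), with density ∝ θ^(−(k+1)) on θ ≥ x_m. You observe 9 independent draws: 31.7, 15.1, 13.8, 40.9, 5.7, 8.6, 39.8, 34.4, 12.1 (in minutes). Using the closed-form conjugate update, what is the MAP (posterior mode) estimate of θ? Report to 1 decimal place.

40.9

A Pareto(scale x_m, shape k) prior on the upper bound θ of Uniform(0, θ) is conjugate: posterior is Pareto(max(x_m, max xᵢ), k + n).
Sample maximum = 40.9; prior scale x_m = 21.7 → posterior scale = max = 40.9.
Posterior shape = 1.6 + 9 = 10.6.
The Pareto density is decreasing on [x_m, ∞), so the mode is x_m = 40.9.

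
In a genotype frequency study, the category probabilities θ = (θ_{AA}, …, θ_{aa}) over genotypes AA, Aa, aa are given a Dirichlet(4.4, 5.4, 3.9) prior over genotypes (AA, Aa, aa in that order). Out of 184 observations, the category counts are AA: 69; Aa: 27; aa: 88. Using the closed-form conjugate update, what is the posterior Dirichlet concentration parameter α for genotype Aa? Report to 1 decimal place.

The Dirichlet prior is conjugate to the Multinomial likelihood: each posterior αⱼ = prior αⱼ + observed count nⱼ.
Posterior concentration: (73.4, 32.4, 91.9), total = 197.7.
α_{Aa} = 5.4 + 27 = 32.4.

32.4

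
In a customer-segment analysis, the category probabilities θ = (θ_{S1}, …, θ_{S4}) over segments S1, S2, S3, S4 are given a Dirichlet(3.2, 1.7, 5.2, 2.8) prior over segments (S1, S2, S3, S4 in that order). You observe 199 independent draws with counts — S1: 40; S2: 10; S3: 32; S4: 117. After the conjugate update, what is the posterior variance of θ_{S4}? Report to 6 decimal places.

0.001154

The Dirichlet prior is conjugate to the Multinomial likelihood: each posterior αⱼ = prior αⱼ + observed count nⱼ.
Posterior concentration: (43.2, 11.7, 37.2, 119.8), total = 211.9.
Var[θ_j] = α_j(Σα−α_j)/((Σα)²(Σα+1)) = 119.8·92.1/(211.9²·212.9) = 0.001154.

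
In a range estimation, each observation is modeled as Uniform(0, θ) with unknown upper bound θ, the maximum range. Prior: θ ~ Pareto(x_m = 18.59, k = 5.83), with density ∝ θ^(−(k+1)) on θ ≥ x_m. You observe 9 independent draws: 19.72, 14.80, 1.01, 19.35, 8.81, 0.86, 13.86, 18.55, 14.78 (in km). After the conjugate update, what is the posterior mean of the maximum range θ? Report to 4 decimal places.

A Pareto(scale x_m, shape k) prior on the upper bound θ of Uniform(0, θ) is conjugate: posterior is Pareto(max(x_m, max xᵢ), k + n).
Sample maximum = 19.72; prior scale x_m = 18.59 → posterior scale = max = 19.72.
Posterior shape = 5.83 + 9 = 14.83.
E[θ|data] = k·x_m/(k−1) = 14.83·19.72/13.83 = 21.1459.

21.1459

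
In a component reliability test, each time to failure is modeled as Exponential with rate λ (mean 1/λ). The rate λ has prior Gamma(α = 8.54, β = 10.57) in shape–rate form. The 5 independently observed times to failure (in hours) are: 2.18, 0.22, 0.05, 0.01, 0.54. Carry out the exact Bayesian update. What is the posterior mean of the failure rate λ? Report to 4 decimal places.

With a Gamma(shape α, rate β) prior on the exponential rate λ, the posterior after n observations with total T = Σxᵢ is Gamma(α+n, β+T).
Sum of observations T = 3.00 hours; n = 5.
Posterior: Gamma(8.54+5, 10.57+3.00) = Gamma(13.54, 13.57).
Posterior mean of λ = α/β = 13.54/13.57 = 0.9978.

0.9978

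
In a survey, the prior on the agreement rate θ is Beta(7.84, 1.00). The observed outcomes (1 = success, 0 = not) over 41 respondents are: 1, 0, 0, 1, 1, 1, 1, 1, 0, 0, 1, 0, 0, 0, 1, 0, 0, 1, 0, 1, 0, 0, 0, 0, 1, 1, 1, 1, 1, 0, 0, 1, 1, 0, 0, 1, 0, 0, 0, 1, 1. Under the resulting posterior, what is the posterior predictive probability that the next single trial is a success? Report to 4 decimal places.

The Beta prior is conjugate to a Binomial/Bernoulli likelihood; the update adds successes to α and failures to β.
Posterior: Beta(α+k, β+n−k) = Beta(7.84+20, 1.00+21) = Beta(27.84, 22.00).
For a single future Bernoulli trial, P(success | data) = α/(α+β) = 0.5586.

0.5586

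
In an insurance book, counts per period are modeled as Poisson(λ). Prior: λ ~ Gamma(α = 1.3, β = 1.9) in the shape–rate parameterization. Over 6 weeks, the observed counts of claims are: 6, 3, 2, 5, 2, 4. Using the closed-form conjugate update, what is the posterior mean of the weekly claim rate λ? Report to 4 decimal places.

2.9494

With a Gamma(shape α, rate β) prior, the Poisson likelihood is conjugate: the posterior is Gamma(α + ΣXᵢ, β + n).
Sum of counts S = 22 over n = 6 weeks.
Posterior: Gamma(α+S, β+n) = Gamma(1.3+22, 1.9+6) = Gamma(23.3, 7.9).
Posterior mean = α/β = 23.3/7.9 = 2.9494.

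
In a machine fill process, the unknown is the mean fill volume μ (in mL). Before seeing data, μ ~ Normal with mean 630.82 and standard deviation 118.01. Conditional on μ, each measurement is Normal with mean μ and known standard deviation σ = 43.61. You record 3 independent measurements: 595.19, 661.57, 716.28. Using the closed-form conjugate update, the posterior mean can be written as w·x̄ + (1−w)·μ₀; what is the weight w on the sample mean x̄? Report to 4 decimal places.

For Normal data with known variance σ², a Normal(μ₀, σ₀²) prior on μ is conjugate. Posterior precision = 1/σ₀² + n/σ²; posterior mean is the precision-weighted average of μ₀ and x̄.
σ₀² = 118.01² = 13926.3601, σ² = 43.61² = 1901.8321. Prior precision 1/σ₀² = 1/13926.3601; data precision n/σ² = 3/1901.8321.
w = (n/σ²)/(1/σ₀² + n/σ²) = n·σ₀²/(σ² + n·σ₀²) = 3·13926.3601/(1901.8321 + 3·13926.3601) = 41779.0803/43680.9124 = 0.9565.

0.9565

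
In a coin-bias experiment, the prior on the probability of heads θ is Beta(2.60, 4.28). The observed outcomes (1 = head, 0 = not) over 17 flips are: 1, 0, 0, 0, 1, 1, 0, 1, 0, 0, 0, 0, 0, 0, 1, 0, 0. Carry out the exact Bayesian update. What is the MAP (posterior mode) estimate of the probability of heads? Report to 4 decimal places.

The Beta prior is conjugate to a Binomial/Bernoulli likelihood; the update adds successes to α and failures to β.
Posterior: Beta(α+k, β+n−k) = Beta(2.60+5, 4.28+12) = Beta(7.60, 16.28).
Mode of Beta(a,b) for a,b>1 is (a−1)/(a+b−2) = 6.60/21.88 = 0.3016.

0.3016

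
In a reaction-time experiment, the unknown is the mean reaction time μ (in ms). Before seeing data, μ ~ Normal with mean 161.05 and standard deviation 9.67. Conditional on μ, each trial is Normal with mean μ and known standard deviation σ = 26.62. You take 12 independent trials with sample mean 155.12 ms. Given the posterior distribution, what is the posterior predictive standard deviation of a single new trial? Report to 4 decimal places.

For Normal data with known variance σ², a Normal(μ₀, σ₀²) prior on μ is conjugate. Posterior precision = 1/σ₀² + n/σ²; posterior mean is the precision-weighted average of μ₀ and x̄.
σ₀² = 9.67² = 93.5089, σ² = 26.62² = 708.6244; σ² + n·σ₀² = 708.6244 + 12·93.5089 = 1830.7312.
Posterior precision = 1/σ₀² + n/σ² = 1/93.5089 + 12/708.6244 = (σ² + n·σ₀²)/(σ₀²σ²) = 1830.7312/(93.5089·708.6244); posterior variance σₙ² = σ₀²σ²/(σ² + n·σ₀²) = 93.5089·708.6244/1830.7312 = 36.194657.
Predictive variance for one new observation = σₙ² + σ² = 93.5089·708.6244/1830.7312 + 708.6244 = σ²·(σ₀² + 1830.7312)/1830.7312 = 708.6244·1924.2401/1830.7312 = 744.819057; SD = √(708.6244·1924.2401/1830.7312) = 27.2914.

27.2914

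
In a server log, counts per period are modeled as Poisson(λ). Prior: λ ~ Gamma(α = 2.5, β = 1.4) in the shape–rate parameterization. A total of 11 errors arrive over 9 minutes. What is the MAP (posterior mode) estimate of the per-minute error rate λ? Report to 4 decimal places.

With a Gamma(shape α, rate β) prior, the Poisson likelihood is conjugate: the posterior is Gamma(α + ΣXᵢ, β + n).
Posterior: Gamma(α+S, β+n) = Gamma(2.5+11, 1.4+9) = Gamma(13.5, 10.4).
Mode of Gamma(α,β) for α≥1 is (α−1)/β = 12.5/10.4 = 1.2019.

1.2019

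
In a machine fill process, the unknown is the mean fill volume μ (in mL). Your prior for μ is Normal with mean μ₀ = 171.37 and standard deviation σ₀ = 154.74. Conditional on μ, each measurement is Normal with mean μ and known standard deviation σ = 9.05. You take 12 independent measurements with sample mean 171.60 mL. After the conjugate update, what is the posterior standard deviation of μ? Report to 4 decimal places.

2.6121

For Normal data with known variance σ², a Normal(μ₀, σ₀²) prior on μ is conjugate. Posterior precision = 1/σ₀² + n/σ²; posterior mean is the precision-weighted average of μ₀ and x̄.
σ₀² = 154.74² = 23944.4676, σ² = 9.05² = 81.9025; σ² + n·σ₀² = 81.9025 + 12·23944.4676 = 287415.5137.
Posterior precision = 1/σ₀² + n/σ² = 1/23944.4676 + 12/81.9025 = (σ² + n·σ₀²)/(σ₀²σ²) = 287415.5137/(23944.4676·81.9025); posterior variance σₙ² = σ₀²σ²/(σ² + n·σ₀²) = 23944.4676·81.9025/287415.5137 = 6.823263.
Posterior SD = √σₙ² = √(23944.4676·81.9025/287415.5137) = 2.6121.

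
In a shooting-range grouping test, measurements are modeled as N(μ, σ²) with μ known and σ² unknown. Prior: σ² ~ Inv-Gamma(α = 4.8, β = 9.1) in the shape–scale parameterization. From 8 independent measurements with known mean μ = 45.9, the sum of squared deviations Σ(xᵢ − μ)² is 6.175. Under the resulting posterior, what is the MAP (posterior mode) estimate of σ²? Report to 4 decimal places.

With known mean μ and an Inverse-Gamma(α, β) prior on σ², the Normal likelihood is conjugate: posterior is Inv-Gamma(α + n/2, β + Σ(xᵢ−μ)²/2).
Posterior: Inv-Gamma(4.8 + 8/2, 9.1 + 6.175/2) = Inv-Gamma(8.80, 12.1875).
Mode = β/(α+1) = 12.1875/9.80 = 1.2436.

1.2436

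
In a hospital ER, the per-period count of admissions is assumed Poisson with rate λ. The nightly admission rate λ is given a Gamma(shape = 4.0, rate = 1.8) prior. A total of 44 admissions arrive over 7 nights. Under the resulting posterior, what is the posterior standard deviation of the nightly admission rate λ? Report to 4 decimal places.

0.7873

With a Gamma(shape α, rate β) prior, the Poisson likelihood is conjugate: the posterior is Gamma(α + ΣXᵢ, β + n).
Posterior: Gamma(α+S, β+n) = Gamma(4.0+44, 1.8+7) = Gamma(48.0, 8.8).
SD = √α/β = √48.0/8.8 = 0.7873.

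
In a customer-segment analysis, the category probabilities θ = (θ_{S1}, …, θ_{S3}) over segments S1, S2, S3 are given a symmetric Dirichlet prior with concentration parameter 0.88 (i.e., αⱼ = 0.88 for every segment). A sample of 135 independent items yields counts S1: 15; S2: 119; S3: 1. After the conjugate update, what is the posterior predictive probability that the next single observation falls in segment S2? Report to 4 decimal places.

0.8710

The Dirichlet prior is conjugate to the Multinomial likelihood: each posterior αⱼ = prior αⱼ + observed count nⱼ.
Posterior concentration: (15.88, 119.88, 1.88), total = 137.64.
P(next = S2 | data) = α_{S2}/Σα = 0.8710.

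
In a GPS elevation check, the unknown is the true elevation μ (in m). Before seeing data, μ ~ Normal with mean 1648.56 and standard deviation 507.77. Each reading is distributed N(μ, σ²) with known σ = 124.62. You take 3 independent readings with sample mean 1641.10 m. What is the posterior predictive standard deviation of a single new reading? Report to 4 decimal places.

For Normal data with known variance σ², a Normal(μ₀, σ₀²) prior on μ is conjugate. Posterior precision = 1/σ₀² + n/σ²; posterior mean is the precision-weighted average of μ₀ and x̄.
σ₀² = 507.77² = 257830.3729, σ² = 124.62² = 15530.1444; σ² + n·σ₀² = 15530.1444 + 3·257830.3729 = 789021.2631.
Posterior precision = 1/σ₀² + n/σ² = 1/257830.3729 + 3/15530.1444 = (σ² + n·σ₀²)/(σ₀²σ²) = 789021.2631/(257830.3729·15530.1444); posterior variance σₙ² = σ₀²σ²/(σ² + n·σ₀²) = 257830.3729·15530.1444/789021.2631 = 5074.822580.
Predictive variance for one new observation = σₙ² + σ² = 257830.3729·15530.1444/789021.2631 + 15530.1444 = σ²·(σ₀² + 789021.2631)/789021.2631 = 15530.1444·1046851.636/789021.2631 = 20604.966980; SD = √(15530.1444·1046851.636/789021.2631) = 143.5443.

143.5443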